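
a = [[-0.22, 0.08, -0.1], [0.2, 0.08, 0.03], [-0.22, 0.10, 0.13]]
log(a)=[[-1.30+2.45j, (-0.25-0.63j), (0.06+0.58j)],[(-0.32-1.32j), (-1.93+0.34j), (-0.19-0.31j)],[0.38+1.48j, 0.18-0.38j, (-1.6+0.35j)]]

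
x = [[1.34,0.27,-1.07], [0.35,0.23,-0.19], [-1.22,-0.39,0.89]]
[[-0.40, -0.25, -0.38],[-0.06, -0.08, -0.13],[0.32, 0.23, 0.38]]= x @ [[-0.11, -0.17, -0.18], [0.11, -0.07, -0.25], [0.26, 0.00, 0.07]]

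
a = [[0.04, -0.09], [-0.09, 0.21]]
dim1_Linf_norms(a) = [0.09, 0.21]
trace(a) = 0.25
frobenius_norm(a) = 0.25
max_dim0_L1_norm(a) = 0.3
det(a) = 0.00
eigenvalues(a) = [0.0, 0.25]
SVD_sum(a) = [[0.04, -0.09],[-0.09, 0.21]] + [[0.00,  0.0], [0.00,  0.0]]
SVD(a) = [[-0.4,0.92], [0.92,0.40]] @ diag([0.24879418403139944, 0.001205815968600545]) @ [[-0.4, 0.92], [0.92, 0.40]]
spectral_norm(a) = 0.25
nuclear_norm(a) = 0.25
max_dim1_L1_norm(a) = 0.3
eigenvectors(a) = [[-0.92, 0.4], [-0.4, -0.92]]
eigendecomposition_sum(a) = [[0.0, 0.0], [0.0, 0.00]] + [[0.04,-0.09], [-0.09,0.21]]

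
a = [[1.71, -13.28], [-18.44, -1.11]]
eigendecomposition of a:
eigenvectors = [[0.68, 0.61],[-0.73, 0.79]]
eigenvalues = [16.01, -15.41]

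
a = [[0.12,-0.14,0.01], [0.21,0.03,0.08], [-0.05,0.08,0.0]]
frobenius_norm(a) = 0.31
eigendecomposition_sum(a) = [[0.06+0.08j, (-0.07+0.03j), 0.04j], [(0.1-0.04j), (0.02+0.08j), (0.04+0.01j)], [(-0.02-0.05j), (0.04-0.01j), 0.00-0.02j]] + [[(0.06-0.08j),(-0.07-0.03j),0.00-0.04j],  [0.10+0.04j,(0.02-0.08j),(0.04-0.01j)],  [-0.02+0.05j,(0.04+0.01j),0.02j]] + [[0j,(-0-0j),0.00-0.00j], [0.00+0.00j,(-0-0j),0.00-0.00j], [(-0-0j),0j,-0.00+0.00j]]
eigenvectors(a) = [[(-0.16-0.61j),(-0.16+0.61j),-0.32+0.00j], [(-0.69+0j),(-0.69-0j),-0.21+0.00j], [0.03+0.34j,0.03-0.34j,0.92+0.00j]]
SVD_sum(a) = [[0.14, -0.05, 0.04],[0.19, -0.06, 0.05],[-0.06, 0.02, -0.02]] + [[-0.02, -0.09, -0.03],[0.02, 0.09, 0.03],[0.01, 0.06, 0.02]] + [[0.00, 0.0, -0.00],[-0.0, -0.0, 0.0],[0.00, 0.0, -0.0]]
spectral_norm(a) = 0.27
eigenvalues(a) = [(0.08+0.15j), (0.08-0.15j), (-0+0j)]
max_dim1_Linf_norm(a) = 0.21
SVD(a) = [[-0.58, 0.65, 0.48], [-0.77, -0.64, -0.07], [0.26, -0.41, 0.87]] @ diag([0.2658386150178543, 0.15404368882964312, 0.0006104892670179898]) @ [[-0.92, 0.3, -0.25], [-0.22, -0.93, -0.29], [0.32, 0.21, -0.92]]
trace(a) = 0.15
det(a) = -0.00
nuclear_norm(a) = 0.42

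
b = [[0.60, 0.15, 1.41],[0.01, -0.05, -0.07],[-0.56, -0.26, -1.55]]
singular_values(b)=[2.27, 0.11, 0.0]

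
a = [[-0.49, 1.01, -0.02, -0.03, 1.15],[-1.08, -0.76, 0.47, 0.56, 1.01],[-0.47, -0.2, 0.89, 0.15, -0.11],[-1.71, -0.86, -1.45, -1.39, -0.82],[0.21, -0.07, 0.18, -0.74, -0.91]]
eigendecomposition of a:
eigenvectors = [[-0.19+0.00j, 0.05-0.28j, (0.05+0.28j), (0.32-0.13j), 0.32+0.13j], [(0.71+0j), (0.68+0j), 0.68-0.00j, -0.07+0.17j, -0.07-0.17j], [0.03+0.00j, 0.07-0.05j, 0.07+0.05j, 0.33+0.34j, (0.33-0.34j)], [(-0.49+0j), 0.21+0.49j, (0.21-0.49j), -0.67+0.00j, -0.67-0.00j], [(-0.47+0j), (-0.34+0.22j), -0.34-0.22j, (0.39-0.12j), (0.39+0.12j)]]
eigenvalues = [(-1.5+0j), (-1.12+1.14j), (-1.12-1.14j), (0.54+0.49j), (0.54-0.49j)]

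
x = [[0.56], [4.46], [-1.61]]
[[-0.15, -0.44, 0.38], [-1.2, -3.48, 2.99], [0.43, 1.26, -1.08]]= x @ [[-0.27, -0.78, 0.67]]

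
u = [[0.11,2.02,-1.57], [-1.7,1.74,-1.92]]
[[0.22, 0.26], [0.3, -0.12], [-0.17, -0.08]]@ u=[[-0.42, 0.9, -0.84], [0.24, 0.4, -0.24], [0.12, -0.48, 0.42]]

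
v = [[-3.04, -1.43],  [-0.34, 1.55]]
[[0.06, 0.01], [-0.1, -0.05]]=v @ [[0.01, 0.01], [-0.06, -0.03]]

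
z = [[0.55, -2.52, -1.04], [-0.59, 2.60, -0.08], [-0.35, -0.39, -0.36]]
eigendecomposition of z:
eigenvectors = [[-0.69,  0.86,  0.74], [0.72,  0.22,  0.14], [-0.01,  -0.47,  0.65]]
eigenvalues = [3.17, 0.47, -0.84]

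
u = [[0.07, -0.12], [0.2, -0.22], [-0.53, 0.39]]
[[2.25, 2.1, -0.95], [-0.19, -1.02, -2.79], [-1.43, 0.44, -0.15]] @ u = [[1.08, -1.1],[1.26, -0.84],[0.07, 0.02]]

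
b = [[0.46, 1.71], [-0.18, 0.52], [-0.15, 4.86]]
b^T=[[0.46, -0.18, -0.15], [1.71, 0.52, 4.86]]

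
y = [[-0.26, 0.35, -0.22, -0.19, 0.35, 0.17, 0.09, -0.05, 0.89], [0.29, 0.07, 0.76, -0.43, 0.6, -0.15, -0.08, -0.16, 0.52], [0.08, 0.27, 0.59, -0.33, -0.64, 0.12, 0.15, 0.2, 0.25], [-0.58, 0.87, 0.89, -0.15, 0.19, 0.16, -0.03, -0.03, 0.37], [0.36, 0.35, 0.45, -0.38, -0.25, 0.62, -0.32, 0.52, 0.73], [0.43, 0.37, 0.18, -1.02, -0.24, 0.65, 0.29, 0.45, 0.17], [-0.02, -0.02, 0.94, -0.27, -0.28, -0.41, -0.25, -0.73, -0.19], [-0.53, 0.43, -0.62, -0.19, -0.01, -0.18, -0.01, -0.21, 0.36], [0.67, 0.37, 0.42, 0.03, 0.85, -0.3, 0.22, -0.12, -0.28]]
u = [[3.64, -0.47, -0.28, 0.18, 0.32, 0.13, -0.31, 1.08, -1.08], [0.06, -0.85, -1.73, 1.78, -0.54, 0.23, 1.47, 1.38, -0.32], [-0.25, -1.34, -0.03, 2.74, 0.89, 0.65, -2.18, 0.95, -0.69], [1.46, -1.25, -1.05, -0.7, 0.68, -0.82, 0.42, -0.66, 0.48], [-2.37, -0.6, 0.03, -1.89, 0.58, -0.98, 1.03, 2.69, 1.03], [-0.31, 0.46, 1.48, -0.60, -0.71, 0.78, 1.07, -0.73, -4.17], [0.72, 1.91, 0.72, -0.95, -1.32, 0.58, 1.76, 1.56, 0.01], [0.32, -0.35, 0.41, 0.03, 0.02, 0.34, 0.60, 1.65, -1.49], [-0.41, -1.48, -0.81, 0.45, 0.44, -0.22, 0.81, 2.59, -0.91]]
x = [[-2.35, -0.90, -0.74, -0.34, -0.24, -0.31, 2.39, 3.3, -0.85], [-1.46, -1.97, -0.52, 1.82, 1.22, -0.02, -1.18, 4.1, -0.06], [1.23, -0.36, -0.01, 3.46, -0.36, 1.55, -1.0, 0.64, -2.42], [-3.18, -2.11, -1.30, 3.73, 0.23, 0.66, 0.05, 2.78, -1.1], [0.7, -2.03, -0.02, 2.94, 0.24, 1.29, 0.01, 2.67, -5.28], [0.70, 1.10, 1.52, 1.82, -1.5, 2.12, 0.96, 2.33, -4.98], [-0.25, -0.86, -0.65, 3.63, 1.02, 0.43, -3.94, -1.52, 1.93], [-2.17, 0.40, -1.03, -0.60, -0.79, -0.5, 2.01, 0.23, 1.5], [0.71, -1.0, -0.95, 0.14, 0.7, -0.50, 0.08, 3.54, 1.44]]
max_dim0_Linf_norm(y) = 1.02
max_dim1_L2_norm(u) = 4.8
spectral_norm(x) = 11.60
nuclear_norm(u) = 26.74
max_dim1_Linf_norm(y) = 1.02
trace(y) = -0.09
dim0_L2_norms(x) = [5.05, 4.06, 2.68, 7.4, 2.49, 3.13, 5.35, 7.96, 8.28]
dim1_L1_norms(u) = [7.49, 8.36, 9.72, 7.52, 11.2, 10.31, 9.53, 5.21, 8.12]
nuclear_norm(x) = 35.41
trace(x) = -0.51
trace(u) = 5.92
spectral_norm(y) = 2.34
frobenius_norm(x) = 16.75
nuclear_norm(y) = 9.70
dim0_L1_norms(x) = [12.75, 10.73, 6.74, 18.48, 6.3, 7.38, 11.62, 21.11, 19.56]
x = y @ u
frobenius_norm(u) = 11.20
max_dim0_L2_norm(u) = 4.9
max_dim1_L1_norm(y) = 3.98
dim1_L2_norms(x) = [4.95, 5.41, 4.84, 6.29, 7.07, 6.72, 6.1, 3.68, 4.22]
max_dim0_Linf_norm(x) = 5.28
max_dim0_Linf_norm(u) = 4.17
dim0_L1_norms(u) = [9.54, 8.71, 6.54, 9.32, 5.5, 4.73, 9.65, 13.29, 10.18]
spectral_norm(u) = 5.55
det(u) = -0.03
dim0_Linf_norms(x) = [3.18, 2.11, 1.52, 3.73, 1.5, 2.12, 3.94, 4.1, 5.28]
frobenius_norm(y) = 3.84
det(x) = 0.01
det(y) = 0.17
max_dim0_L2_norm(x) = 8.28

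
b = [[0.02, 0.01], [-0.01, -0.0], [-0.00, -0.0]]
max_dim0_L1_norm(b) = 0.03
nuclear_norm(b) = 0.03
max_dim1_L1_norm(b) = 0.03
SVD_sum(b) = [[0.02, 0.01],  [-0.01, -0.0],  [0.0, 0.0]] + [[-0.0, 0.00], [-0.00, 0.0], [0.00, 0.00]]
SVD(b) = [[-0.92, 0.38],[0.38, 0.92],[0.0, 0.0]] @ diag([0.02414213562373095, 0.0041421356237309505]) @ [[-0.92,-0.38], [-0.38,0.92]]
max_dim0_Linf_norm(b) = 0.02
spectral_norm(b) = 0.02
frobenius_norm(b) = 0.02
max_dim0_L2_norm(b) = 0.02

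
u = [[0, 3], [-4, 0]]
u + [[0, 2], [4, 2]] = [[0, 5], [0, 2]]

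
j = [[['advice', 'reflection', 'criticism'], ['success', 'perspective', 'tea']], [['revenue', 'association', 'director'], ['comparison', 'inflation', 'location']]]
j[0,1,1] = 'perspective'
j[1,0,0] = 'revenue'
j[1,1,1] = 'inflation'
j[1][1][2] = 'location'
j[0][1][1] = 'perspective'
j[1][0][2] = 'director'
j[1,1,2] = 'location'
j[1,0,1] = 'association'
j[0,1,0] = 'success'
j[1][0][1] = 'association'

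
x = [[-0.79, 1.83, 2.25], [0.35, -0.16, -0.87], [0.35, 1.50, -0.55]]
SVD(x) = [[-0.95, 0.07, -0.29], [0.26, -0.29, -0.92], [-0.15, -0.95, 0.26]] @ diag([3.1496426036916816, 1.641722066954281, 0.00035197391264985017]) @ [[0.25, -0.64, -0.73], [-0.3, -0.77, 0.57], [-0.92, 0.07, -0.38]]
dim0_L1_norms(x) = [1.49, 3.49, 3.67]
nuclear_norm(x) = 4.79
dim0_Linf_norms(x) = [0.79, 1.83, 2.25]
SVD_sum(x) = [[-0.76, 1.92, 2.19], [0.21, -0.53, -0.60], [-0.12, 0.3, 0.34]] + [[-0.03, -0.09, 0.06], [0.14, 0.37, -0.27], [0.47, 1.2, -0.89]] + [[0.0, -0.00, 0.0], [0.0, -0.0, 0.00], [-0.00, 0.0, -0.00]]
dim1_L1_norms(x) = [4.87, 1.38, 2.4]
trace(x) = -1.50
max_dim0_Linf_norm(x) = 2.25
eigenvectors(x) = [[0.95, -0.92, 0.94],[-0.26, 0.07, -0.22],[0.15, -0.38, 0.27]]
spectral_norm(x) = 3.15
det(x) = 0.00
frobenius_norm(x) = 3.55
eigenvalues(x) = [-0.94, 0.0, -0.57]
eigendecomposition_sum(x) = [[-4.33, -7.21, 9.02], [1.19, 1.97, -2.47], [-0.68, -1.14, 1.42]] + [[0.01, 0.03, -0.01], [-0.00, -0.0, 0.00], [0.0, 0.01, -0.00]] + [[3.54,9.01,-6.76],[-0.84,-2.13,1.6],[1.03,2.63,-1.97]]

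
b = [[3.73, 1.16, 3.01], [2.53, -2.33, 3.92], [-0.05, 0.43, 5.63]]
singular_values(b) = [8.12, 3.28, 2.6]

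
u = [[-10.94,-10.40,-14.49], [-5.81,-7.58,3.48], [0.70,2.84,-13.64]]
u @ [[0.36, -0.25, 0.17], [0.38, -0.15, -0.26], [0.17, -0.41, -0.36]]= [[-10.35,10.24,6.06], [-4.38,1.16,-0.27], [-0.99,4.99,4.29]]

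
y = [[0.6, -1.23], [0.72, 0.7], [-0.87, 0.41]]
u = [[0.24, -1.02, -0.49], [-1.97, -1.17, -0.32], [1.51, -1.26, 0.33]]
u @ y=[[-0.16, -1.21], [-1.75, 1.47], [-0.29, -2.60]]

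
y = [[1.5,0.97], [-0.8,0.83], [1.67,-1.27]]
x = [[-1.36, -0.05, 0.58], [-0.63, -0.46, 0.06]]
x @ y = [[-1.03, -2.1],[-0.48, -1.07]]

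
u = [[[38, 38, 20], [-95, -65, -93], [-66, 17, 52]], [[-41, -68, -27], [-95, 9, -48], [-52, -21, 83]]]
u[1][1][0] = -95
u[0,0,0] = 38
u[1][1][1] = 9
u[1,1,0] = -95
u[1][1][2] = -48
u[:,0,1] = [38, -68]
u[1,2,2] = 83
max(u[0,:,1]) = 38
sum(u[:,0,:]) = -40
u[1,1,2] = -48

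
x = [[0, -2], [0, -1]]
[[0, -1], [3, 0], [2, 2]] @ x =[[0, 1], [0, -6], [0, -6]]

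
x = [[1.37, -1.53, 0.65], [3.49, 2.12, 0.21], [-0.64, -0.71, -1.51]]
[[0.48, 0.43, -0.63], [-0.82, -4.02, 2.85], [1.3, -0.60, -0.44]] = x @ [[0.11, -0.85, 0.41], [-0.5, -0.6, 0.69], [-0.67, 1.04, -0.21]]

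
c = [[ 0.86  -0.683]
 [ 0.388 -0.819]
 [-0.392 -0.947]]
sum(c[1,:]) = -0.43099999999999994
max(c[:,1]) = -0.683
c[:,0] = [0.86, 0.388, -0.392]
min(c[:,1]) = -0.947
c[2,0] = -0.392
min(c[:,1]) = -0.947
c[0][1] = -0.683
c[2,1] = -0.947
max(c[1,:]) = 0.388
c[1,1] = -0.819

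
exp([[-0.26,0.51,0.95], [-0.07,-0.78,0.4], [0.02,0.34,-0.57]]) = [[0.76, 0.41, 0.70], [-0.04, 0.48, 0.19], [0.01, 0.18, 0.61]]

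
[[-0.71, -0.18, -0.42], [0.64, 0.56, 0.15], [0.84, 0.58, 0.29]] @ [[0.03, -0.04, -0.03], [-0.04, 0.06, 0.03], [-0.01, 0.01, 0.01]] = [[-0.01, 0.01, 0.01], [-0.0, 0.01, -0.0], [-0.00, 0.00, -0.00]]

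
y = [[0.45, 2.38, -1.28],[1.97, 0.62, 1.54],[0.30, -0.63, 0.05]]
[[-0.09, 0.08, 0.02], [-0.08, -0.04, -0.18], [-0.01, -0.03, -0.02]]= y @ [[-0.06, -0.02, -0.06], [-0.01, 0.03, -0.00], [0.03, -0.01, -0.04]]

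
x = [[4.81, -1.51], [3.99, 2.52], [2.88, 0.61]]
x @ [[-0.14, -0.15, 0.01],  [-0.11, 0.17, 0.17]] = [[-0.51, -0.98, -0.21], [-0.84, -0.17, 0.47], [-0.47, -0.33, 0.13]]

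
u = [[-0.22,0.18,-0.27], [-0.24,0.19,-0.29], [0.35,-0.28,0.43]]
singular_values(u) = [0.85, 0.0, 0.0]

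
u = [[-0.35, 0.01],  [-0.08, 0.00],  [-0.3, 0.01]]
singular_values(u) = [0.47, 0.0]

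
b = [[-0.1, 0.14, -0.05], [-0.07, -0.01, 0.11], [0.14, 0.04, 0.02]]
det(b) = 0.00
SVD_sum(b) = [[-0.14, 0.07, -0.02], [-0.04, 0.02, -0.01], [0.09, -0.05, 0.02]] + [[0.03, 0.05, -0.05],[-0.05, -0.07, 0.06],[0.03, 0.05, -0.05]] + [[0.0,  0.02,  0.02], [0.01,  0.04,  0.05], [0.01,  0.04,  0.05]]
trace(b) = -0.09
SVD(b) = [[-0.81, 0.52, 0.27], [-0.21, -0.69, 0.69], [0.55, 0.5, 0.67]] @ diag([0.1962202740530006, 0.15119986148173634, 0.09714013556954239]) @ [[0.88, -0.45, 0.15], [0.44, 0.66, -0.61], [0.18, 0.60, 0.78]]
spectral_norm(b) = 0.20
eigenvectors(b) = [[(0.67+0j), 0.67-0.00j, 0.24+0.00j], [-0.05+0.53j, -0.05-0.53j, (0.61+0j)], [(-0.22-0.47j), (-0.22+0.47j), 0.75+0.00j]]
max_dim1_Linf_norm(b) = 0.14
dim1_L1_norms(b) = [0.29, 0.19, 0.2]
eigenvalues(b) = [(-0.09+0.14j), (-0.09-0.14j), (0.1+0j)]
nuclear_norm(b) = 0.44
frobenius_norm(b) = 0.27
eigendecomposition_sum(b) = [[(-0.05+0.06j), 0.06+0.02j, (-0.03-0.04j)], [-0.04-0.05j, (-0.02+0.05j), (0.03-0.02j)], [0.06+0.02j, -0.00-0.05j, -0.02+0.04j]] + [[(-0.05-0.06j), 0.06-0.02j, -0.03+0.04j], [(-0.04+0.05j), -0.02-0.05j, (0.03+0.02j)], [(0.06-0.02j), -0.00+0.05j, -0.02-0.04j]] + [[(0.01-0j),(0.02+0j),(0.02-0j)], [(0.02-0j),0.04+0.00j,(0.04-0j)], [0.02-0.00j,(0.05+0j),(0.05-0j)]]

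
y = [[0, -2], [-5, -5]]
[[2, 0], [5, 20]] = y @ [[0, -4], [-1, 0]]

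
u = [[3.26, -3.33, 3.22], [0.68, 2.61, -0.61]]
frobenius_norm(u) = 6.30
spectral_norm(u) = 5.89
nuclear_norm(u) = 8.13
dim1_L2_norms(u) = [5.66, 2.77]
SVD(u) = [[-0.95, 0.3], [0.3, 0.95]] @ diag([5.891998110205563, 2.239611187088973]) @ [[-0.49, 0.67, -0.55], [0.72, 0.67, 0.17]]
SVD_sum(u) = [[2.78,-3.78,3.11], [-0.87,1.18,-0.97]] + [[0.48, 0.45, 0.11],[1.55, 1.43, 0.36]]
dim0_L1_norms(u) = [3.94, 5.94, 3.83]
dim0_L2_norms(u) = [3.33, 4.23, 3.28]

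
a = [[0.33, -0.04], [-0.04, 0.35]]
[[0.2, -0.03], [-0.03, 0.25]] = a @[[0.62, -0.01], [-0.01, 0.70]]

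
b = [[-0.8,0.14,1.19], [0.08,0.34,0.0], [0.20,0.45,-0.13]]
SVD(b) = [[-0.99, -0.12, 0.06], [0.02, -0.59, -0.81], [0.14, -0.8, 0.59]] @ diag([1.4528270401949215, 0.5885502578693835, 0.0014782558462322212]) @ [[0.57, -0.05, -0.82],[-0.19, -0.98, -0.07],[0.80, -0.19, 0.56]]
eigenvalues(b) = [-1.04, 0.0, 0.44]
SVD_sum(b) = [[-0.81, 0.07, 1.18], [0.02, -0.0, -0.02], [0.11, -0.01, -0.16]] + [[0.01, 0.07, 0.01], [0.06, 0.34, 0.02], [0.09, 0.46, 0.03]] + [[0.00, -0.00, 0.0], [-0.00, 0.0, -0.0], [0.0, -0.0, 0.0]]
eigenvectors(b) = [[0.98,-0.8,-0.63],[-0.06,0.19,-0.49],[-0.19,-0.56,-0.6]]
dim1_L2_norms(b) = [1.44, 0.35, 0.51]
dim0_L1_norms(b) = [1.08, 0.93, 1.32]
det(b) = -0.00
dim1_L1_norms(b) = [2.13, 0.42, 0.78]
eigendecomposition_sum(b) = [[-0.84, -0.28, 1.10],[0.05, 0.02, -0.06],[0.16, 0.05, -0.21]] + [[0.00, -0.00, 0.0], [-0.00, 0.0, -0.0], [0.00, -0.00, 0.0]] + [[0.04, 0.42, 0.08], [0.03, 0.32, 0.06], [0.04, 0.40, 0.08]]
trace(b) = -0.59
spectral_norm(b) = 1.45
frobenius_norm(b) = 1.57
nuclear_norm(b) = 2.04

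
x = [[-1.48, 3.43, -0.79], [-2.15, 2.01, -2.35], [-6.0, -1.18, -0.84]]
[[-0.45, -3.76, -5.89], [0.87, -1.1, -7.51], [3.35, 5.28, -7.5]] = x @ [[-0.44, -0.58, 1.24], [-0.39, -1.39, -0.88], [-0.30, -0.19, 1.31]]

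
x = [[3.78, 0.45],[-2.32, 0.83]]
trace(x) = 4.61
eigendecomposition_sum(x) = [[4.02, 0.71], [-3.67, -0.65]] + [[-0.24, -0.26], [1.35, 1.48]]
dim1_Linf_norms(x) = [3.78, 2.32]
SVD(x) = [[-0.85, 0.53],[0.53, 0.85]] @ diag([4.435480336159172, 0.9427163876507705]) @ [[-1.0, 0.01], [0.01, 1.0]]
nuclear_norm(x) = 5.38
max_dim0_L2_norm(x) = 4.44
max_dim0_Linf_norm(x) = 3.78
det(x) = 4.18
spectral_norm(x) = 4.44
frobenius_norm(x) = 4.53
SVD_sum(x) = [[3.77, -0.05], [-2.33, 0.03]] + [[0.01,0.5], [0.01,0.80]]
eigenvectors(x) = [[0.74, -0.17], [-0.67, 0.98]]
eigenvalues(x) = [3.37, 1.24]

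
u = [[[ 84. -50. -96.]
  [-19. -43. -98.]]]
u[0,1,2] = -98.0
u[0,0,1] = -50.0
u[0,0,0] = 84.0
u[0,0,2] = -96.0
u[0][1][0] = -19.0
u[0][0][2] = -96.0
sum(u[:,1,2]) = -98.0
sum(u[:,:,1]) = -93.0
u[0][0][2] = -96.0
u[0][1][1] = -43.0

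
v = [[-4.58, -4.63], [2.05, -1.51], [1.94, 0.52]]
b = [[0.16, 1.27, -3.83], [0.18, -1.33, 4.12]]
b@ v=[[-5.56, -4.65], [4.44, 3.32]]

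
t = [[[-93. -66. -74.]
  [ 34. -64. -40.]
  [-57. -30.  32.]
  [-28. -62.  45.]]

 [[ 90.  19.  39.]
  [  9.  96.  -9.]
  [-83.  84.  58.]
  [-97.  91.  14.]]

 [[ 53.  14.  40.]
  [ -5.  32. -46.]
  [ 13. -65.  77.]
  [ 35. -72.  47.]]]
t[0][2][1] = -30.0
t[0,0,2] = -74.0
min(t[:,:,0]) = -97.0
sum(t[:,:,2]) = 183.0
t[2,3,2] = 47.0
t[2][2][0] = 13.0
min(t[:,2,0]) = -83.0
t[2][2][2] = 77.0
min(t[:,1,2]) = -46.0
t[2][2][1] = -65.0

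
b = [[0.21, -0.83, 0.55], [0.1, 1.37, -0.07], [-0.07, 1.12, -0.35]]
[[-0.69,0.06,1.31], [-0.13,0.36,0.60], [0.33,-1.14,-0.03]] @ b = [[-0.23, 2.12, -0.84], [-0.03, 1.27, -0.31], [-0.04, -1.87, 0.27]]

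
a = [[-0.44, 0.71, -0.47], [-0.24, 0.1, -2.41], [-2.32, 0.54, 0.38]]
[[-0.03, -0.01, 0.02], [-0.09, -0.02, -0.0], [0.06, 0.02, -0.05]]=a@ [[-0.03, -0.01, 0.03], [-0.04, -0.02, 0.04], [0.04, 0.01, -0.0]]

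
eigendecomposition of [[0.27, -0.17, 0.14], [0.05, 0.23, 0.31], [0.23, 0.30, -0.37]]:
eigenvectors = [[(0.23+0j),(0.17-0.62j),(0.17+0.62j)], [(0.35+0j),(-0.7+0j),(-0.7-0j)], [(-0.91+0j),-0.27-0.16j,-0.27+0.16j]]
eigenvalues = [(-0.54+0j), (0.34+0.11j), (0.34-0.11j)]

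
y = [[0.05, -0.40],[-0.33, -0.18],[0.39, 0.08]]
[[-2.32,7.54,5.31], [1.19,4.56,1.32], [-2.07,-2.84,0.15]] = y@[[-6.33, -3.32, 3.03],[5.01, -19.26, -12.9]]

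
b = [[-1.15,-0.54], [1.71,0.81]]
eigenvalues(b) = [-0.36, 0.02]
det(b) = -0.01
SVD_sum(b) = [[-1.15, -0.54], [1.71, 0.81]] + [[-0.0, 0.00], [-0.00, 0.00]]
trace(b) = -0.34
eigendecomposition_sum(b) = [[-1.1,-0.51], [1.61,0.74]] + [[-0.05, -0.03], [0.1, 0.07]]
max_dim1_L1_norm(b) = 2.52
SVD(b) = [[-0.56,0.83], [0.83,0.56]] @ diag([2.2790979287463498, 0.003554037717218657]) @ [[0.90, 0.43], [-0.43, 0.90]]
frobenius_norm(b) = 2.28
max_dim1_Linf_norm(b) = 1.71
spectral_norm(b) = 2.28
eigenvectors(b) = [[-0.57,0.42],[0.82,-0.91]]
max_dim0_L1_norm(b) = 2.86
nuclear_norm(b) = 2.28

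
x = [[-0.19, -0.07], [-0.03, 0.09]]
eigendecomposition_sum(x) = [[-0.19, -0.05], [-0.02, -0.00]] + [[0.00, -0.02],[-0.01, 0.09]]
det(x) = -0.02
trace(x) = -0.10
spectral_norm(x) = 0.20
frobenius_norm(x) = 0.22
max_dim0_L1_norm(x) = 0.22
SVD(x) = [[-1.0, 0.02], [0.02, 1.0]] @ diag([0.20251233554453013, 0.09480903940184]) @ [[0.94, 0.35], [-0.35, 0.94]]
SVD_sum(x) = [[-0.19, -0.07], [0.00, 0.0]] + [[-0.00, 0.00], [-0.03, 0.09]]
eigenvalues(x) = [-0.2, 0.1]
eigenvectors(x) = [[-0.99, 0.24], [-0.1, -0.97]]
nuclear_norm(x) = 0.30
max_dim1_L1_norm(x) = 0.26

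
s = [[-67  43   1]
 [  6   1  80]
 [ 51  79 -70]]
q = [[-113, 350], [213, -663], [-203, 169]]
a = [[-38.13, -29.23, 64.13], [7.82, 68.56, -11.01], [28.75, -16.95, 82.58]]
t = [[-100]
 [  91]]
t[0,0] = -100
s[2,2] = -70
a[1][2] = -11.01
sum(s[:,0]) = -10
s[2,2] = -70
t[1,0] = 91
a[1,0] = 7.82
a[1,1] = 68.56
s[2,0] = 51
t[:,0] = [-100, 91]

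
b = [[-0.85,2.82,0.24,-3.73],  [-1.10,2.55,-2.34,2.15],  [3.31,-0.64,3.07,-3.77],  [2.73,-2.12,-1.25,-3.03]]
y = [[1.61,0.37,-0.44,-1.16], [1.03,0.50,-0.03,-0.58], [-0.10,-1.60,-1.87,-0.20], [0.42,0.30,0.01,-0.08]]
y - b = [[2.46,-2.45,-0.68,2.57], [2.13,-2.05,2.31,-2.73], [-3.41,-0.96,-4.94,3.57], [-2.31,2.42,1.26,2.95]]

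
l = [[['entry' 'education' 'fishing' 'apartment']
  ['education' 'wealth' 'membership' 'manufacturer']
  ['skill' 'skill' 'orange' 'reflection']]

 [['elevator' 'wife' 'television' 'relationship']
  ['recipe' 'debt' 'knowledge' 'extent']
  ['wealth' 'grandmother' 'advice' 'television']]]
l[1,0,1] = 'wife'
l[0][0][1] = 'education'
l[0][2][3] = 'reflection'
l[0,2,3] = 'reflection'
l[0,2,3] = 'reflection'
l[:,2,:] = [['skill', 'skill', 'orange', 'reflection'], ['wealth', 'grandmother', 'advice', 'television']]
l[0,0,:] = ['entry', 'education', 'fishing', 'apartment']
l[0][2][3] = 'reflection'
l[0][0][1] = 'education'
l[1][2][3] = 'television'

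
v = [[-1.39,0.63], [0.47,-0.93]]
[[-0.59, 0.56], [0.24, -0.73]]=v @ [[0.4,-0.06], [-0.06,0.75]]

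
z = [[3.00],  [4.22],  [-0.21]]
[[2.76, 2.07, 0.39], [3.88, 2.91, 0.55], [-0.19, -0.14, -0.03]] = z @ [[0.92, 0.69, 0.13]]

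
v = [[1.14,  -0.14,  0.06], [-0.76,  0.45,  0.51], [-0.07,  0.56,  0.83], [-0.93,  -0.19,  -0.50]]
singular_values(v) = [1.68, 1.31, 0.01]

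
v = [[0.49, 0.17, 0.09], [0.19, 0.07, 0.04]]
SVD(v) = [[-0.93,-0.36], [-0.36,0.93]] @ diag([0.5653911507396255, 0.0057312010366009185]) @ [[-0.93, -0.33, -0.17], [-0.33, 0.55, 0.77]]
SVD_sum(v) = [[0.49,0.17,0.09],[0.19,0.07,0.04]] + [[0.00, -0.00, -0.0], [-0.0, 0.00, 0.00]]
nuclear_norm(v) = 0.57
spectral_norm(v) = 0.57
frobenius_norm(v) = 0.57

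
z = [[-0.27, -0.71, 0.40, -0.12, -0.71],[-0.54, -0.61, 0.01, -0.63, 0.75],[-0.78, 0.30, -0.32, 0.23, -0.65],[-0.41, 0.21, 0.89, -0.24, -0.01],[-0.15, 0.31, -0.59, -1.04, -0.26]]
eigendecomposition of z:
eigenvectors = [[(-0.54+0j), (-0.54-0j), 0.31-0.42j, 0.31+0.42j, -0.52+0.00j],[(0.44+0.12j), 0.44-0.12j, 0.18-0.40j, (0.18+0.4j), (-0.83+0j)],[0.08-0.33j, (0.08+0.33j), 0.53+0.00j, (0.53-0j), (-0.05+0j)],[(0.1-0.37j), 0.10+0.37j, (-0.28-0.31j), -0.28+0.31j, 0.01+0.00j],[0.35+0.35j, 0.35-0.35j, 0.17-0.22j, 0.17+0.22j, (0.19+0j)]]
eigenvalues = [(0.72+0.78j), (0.72-0.78j), (-1.01+0.53j), (-1.01-0.53j), (-1.11+0j)]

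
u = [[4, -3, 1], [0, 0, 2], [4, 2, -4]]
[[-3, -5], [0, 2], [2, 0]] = u@[[0, 0], [1, 2], [0, 1]]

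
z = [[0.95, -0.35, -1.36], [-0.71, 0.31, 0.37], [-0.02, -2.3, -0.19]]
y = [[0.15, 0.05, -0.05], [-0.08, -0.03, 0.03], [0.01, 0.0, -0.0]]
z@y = [[0.16, 0.06, -0.06], [-0.13, -0.04, 0.04], [0.18, 0.07, -0.07]]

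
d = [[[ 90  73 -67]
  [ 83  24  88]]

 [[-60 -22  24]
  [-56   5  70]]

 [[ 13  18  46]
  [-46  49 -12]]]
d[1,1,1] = 5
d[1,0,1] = -22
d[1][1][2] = 70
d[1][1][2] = 70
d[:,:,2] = [[-67, 88], [24, 70], [46, -12]]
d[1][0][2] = 24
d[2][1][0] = -46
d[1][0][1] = -22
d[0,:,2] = [-67, 88]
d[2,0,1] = 18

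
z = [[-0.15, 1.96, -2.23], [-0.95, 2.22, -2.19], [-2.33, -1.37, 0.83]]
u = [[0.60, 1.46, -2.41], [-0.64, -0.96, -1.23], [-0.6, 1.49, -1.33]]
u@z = [[4.14, 7.72, -6.54], [3.87, -1.70, 2.51], [1.77, 3.95, -3.03]]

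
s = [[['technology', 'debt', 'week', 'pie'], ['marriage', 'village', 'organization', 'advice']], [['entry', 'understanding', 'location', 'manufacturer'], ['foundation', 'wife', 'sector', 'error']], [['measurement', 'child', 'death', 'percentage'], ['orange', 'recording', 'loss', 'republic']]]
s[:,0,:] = [['technology', 'debt', 'week', 'pie'], ['entry', 'understanding', 'location', 'manufacturer'], ['measurement', 'child', 'death', 'percentage']]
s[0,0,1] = 'debt'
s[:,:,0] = [['technology', 'marriage'], ['entry', 'foundation'], ['measurement', 'orange']]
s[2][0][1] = 'child'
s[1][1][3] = 'error'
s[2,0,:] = ['measurement', 'child', 'death', 'percentage']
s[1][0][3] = 'manufacturer'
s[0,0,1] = 'debt'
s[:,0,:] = [['technology', 'debt', 'week', 'pie'], ['entry', 'understanding', 'location', 'manufacturer'], ['measurement', 'child', 'death', 'percentage']]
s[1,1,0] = 'foundation'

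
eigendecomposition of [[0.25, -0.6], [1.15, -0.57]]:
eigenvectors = [[(0.29+0.51j), 0.29-0.51j], [0.81+0.00j, 0.81-0.00j]]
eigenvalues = [(-0.16+0.72j), (-0.16-0.72j)]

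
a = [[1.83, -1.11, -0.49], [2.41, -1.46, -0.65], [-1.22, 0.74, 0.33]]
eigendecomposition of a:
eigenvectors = [[-0.56, 0.40, 0.55], [-0.74, 0.83, 0.78], [0.37, -0.38, 0.28]]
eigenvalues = [0.69, 0.01, 0.0]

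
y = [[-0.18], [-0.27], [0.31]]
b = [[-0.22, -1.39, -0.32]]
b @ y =[[0.32]]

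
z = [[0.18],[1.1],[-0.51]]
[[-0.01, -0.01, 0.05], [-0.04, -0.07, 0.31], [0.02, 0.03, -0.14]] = z @ [[-0.04,-0.06,0.28]]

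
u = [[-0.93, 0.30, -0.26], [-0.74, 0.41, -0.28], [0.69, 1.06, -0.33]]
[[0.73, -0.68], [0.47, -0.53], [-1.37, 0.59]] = u @ [[-1.05, 0.86], [-0.49, -0.22], [0.38, -0.71]]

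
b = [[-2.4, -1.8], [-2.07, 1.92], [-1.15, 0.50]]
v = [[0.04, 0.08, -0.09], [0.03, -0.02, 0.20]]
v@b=[[-0.16, 0.04],[-0.26, 0.01]]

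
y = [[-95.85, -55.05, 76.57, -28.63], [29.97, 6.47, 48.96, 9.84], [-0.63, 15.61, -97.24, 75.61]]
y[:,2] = [76.57, 48.96, -97.24]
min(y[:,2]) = -97.24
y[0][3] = -28.63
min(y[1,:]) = 6.47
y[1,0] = 29.97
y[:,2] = [76.57, 48.96, -97.24]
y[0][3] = -28.63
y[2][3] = 75.61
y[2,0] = -0.63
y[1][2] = 48.96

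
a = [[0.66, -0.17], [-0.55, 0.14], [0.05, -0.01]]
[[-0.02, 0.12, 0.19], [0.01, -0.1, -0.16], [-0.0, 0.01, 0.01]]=a@[[0.02, 0.15, 0.22], [0.18, -0.15, -0.26]]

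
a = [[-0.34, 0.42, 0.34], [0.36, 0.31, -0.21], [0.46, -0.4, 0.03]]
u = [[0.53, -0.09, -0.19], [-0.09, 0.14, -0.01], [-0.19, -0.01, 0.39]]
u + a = [[0.19, 0.33, 0.15], [0.27, 0.45, -0.22], [0.27, -0.41, 0.42]]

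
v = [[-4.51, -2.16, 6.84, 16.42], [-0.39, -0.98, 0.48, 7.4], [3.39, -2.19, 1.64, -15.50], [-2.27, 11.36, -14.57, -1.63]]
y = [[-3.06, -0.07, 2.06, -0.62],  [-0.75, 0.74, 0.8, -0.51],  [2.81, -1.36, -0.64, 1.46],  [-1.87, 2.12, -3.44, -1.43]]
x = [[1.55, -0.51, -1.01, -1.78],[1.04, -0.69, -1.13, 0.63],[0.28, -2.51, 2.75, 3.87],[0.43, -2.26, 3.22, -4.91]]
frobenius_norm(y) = 7.08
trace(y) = -4.39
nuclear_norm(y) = 10.93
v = y @ x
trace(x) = -1.30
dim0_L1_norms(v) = [10.56, 16.69, 23.53, 40.95]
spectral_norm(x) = 6.66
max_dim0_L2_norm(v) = 23.82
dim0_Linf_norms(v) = [4.51, 11.36, 14.57, 16.42]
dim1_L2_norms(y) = [3.74, 1.42, 3.51, 4.68]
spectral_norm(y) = 5.44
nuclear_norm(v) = 46.83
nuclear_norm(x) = 14.70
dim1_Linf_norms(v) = [16.42, 7.4, 15.5, 14.57]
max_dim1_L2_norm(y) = 4.68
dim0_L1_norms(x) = [3.3, 5.97, 8.11, 11.19]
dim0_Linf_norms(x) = [1.55, 2.51, 3.22, 4.91]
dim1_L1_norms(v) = [29.93, 9.25, 22.72, 29.83]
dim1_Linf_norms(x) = [1.78, 1.13, 3.87, 4.91]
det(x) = 22.24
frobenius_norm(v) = 31.72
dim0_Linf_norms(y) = [3.06, 2.12, 3.44, 1.46]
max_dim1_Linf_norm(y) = 3.44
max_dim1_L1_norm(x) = 10.82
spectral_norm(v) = 25.33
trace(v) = -5.48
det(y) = -2.67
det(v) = -58.40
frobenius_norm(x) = 8.88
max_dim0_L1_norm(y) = 8.49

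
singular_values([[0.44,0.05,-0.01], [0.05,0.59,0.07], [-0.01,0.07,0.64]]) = [0.69, 0.56, 0.42]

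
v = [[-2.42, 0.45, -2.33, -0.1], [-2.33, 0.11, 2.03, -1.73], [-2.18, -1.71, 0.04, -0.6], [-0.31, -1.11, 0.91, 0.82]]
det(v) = -22.73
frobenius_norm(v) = 5.91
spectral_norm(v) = 4.32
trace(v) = -1.45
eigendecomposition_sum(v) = [[-2.83-0.00j,  -0.39+0.00j,  -1.40-0.00j,  (-0.38+0j)], [-0.69-0.00j,  (-0.1+0j),  -0.34-0.00j,  -0.09+0.00j], [(-1.89-0j),  (-0.26+0j),  -0.93-0.00j,  (-0.26+0j)], [0.01+0.00j,  -0j,  0.01+0.00j,  -0j]] + [[0.27+0.28j,0.35-0.27j,-0.53-0.32j,(0.35+0.09j)], [(-0.75+0.08j),(0.01+0.85j),1.11-0.44j,-0.55+0.44j], [-0.22-0.54j,-0.63+0.20j,(0.56+0.73j),(-0.45-0.32j)], [(-0.39-0.2j),-0.27+0.42j,0.69+0.15j,-0.42+0.03j]] + [[(0.27-0.28j),(0.35+0.27j),-0.53+0.32j,(0.35-0.09j)], [(-0.75-0.08j),(0.01-0.85j),1.11+0.44j,(-0.55-0.44j)], [(-0.22+0.54j),(-0.63-0.2j),0.56-0.73j,(-0.45+0.32j)], [-0.39+0.20j,-0.27-0.42j,(0.69-0.15j),-0.42-0.03j]] + [[(-0.12+0j), 0.14+0.00j, (0.12-0j), -0.42+0.00j],[-0.15+0.00j, (0.18+0j), 0.15-0.00j, -0.53+0.00j],[(0.15-0j), (-0.19-0j), -0.16+0.00j, (0.55-0j)],[0.46-0.00j, (-0.56-0j), (-0.47+0j), (1.65-0j)]]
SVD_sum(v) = [[-1.79, -0.36, 0.18, -0.68], [-2.65, -0.53, 0.26, -1.01], [-2.31, -0.46, 0.23, -0.88], [-0.26, -0.05, 0.03, -0.10]] + [[-0.55, 0.49, -2.6, 0.50], [0.35, -0.31, 1.66, -0.32], [0.00, -0.00, 0.02, -0.0], [0.17, -0.15, 0.80, -0.16]] + [[0.0,0.21,0.02,-0.12],[0.02,0.89,0.06,-0.51],[-0.02,-1.06,-0.08,0.61],[-0.03,-1.14,-0.08,0.65]] + [[-0.09, 0.11, 0.08, 0.20], [-0.05, 0.06, 0.04, 0.11], [0.15, -0.18, -0.13, -0.33], [-0.19, 0.23, 0.17, 0.42]]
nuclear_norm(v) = 10.52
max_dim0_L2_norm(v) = 4.02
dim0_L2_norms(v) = [4.02, 2.09, 3.22, 2.01]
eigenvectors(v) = [[0.82+0.00j, (-0.21-0.28j), (-0.21+0.28j), (-0.23+0j)], [(0.2+0j), 0.67+0.00j, (0.67-0j), (-0.28+0j)], [(0.54+0j), (0.15+0.5j), (0.15-0.5j), 0.29+0.00j], [(-0+0j), (0.33+0.22j), 0.33-0.22j, 0.88+0.00j]]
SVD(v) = [[-0.45, 0.82, 0.12, 0.34],[-0.67, -0.52, 0.49, 0.19],[-0.58, -0.01, -0.59, -0.56],[-0.07, -0.25, -0.63, 0.73]] @ diag([4.318850028018421, 3.3682863380170924, 2.088464162827062, 0.7482640050141198]) @ [[0.91, 0.18, -0.09, 0.35], [-0.20, 0.18, -0.95, 0.18], [0.02, 0.87, 0.06, -0.49], [-0.35, 0.43, 0.3, 0.78]]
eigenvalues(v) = [(-3.86+0j), (0.43+1.9j), (0.43-1.9j), (1.56+0j)]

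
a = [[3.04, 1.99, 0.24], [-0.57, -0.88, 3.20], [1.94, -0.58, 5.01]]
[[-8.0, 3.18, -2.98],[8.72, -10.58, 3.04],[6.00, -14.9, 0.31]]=a @ [[-2.62, 0.07, -1.96], [-0.28, 1.83, 1.38], [2.18, -2.79, 0.98]]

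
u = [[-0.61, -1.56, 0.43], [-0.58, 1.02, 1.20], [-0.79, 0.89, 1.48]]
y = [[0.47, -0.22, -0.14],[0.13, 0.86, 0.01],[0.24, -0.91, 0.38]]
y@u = [[-0.05, -1.08, -0.27], [-0.59, 0.68, 1.1], [0.08, -0.96, -0.43]]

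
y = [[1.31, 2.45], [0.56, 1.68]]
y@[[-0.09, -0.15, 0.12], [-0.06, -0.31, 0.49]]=[[-0.26, -0.96, 1.36], [-0.15, -0.60, 0.89]]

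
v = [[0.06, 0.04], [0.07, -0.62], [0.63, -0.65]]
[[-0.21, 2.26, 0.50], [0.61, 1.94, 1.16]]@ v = [[0.46, -1.73], [0.9, -1.93]]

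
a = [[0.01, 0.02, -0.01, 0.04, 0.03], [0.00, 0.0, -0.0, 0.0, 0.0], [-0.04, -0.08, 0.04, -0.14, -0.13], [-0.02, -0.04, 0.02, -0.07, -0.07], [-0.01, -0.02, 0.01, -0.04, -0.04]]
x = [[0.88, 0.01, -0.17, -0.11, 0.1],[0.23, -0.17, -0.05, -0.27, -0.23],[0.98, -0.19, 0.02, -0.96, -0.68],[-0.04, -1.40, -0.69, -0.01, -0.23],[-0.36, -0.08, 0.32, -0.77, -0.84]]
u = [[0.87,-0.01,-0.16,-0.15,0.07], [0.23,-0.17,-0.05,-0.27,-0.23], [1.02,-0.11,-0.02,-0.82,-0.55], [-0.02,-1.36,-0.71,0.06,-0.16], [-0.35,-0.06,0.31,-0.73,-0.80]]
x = u + a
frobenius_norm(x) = 2.73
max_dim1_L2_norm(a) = 0.21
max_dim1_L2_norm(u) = 1.54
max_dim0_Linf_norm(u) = 1.36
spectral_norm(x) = 1.88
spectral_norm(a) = 0.26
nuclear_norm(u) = 4.49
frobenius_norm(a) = 0.26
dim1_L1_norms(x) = [1.27, 0.95, 2.83, 2.37, 2.37]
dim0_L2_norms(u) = [1.4, 1.38, 0.79, 1.14, 1.01]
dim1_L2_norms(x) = [0.91, 0.46, 1.54, 1.58, 1.24]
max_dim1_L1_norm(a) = 0.43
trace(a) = -0.06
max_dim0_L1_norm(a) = 0.29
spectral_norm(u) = 1.74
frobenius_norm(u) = 2.61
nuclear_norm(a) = 0.27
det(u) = 0.00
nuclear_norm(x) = 4.68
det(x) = 0.00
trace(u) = -0.06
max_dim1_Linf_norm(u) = 1.36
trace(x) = -0.12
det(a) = 0.00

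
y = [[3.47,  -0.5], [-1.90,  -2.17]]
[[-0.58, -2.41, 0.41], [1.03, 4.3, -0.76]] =y @ [[-0.21, -0.87, 0.15], [-0.29, -1.22, 0.22]]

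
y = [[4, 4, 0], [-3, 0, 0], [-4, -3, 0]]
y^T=[[4, -3, -4], [4, 0, -3], [0, 0, 0]]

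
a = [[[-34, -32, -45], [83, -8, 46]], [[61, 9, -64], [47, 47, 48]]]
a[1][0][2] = -64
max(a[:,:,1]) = 47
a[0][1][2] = 46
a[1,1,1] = 47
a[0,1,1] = -8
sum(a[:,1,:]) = 263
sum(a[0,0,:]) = -111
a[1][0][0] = 61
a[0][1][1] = -8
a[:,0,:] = [[-34, -32, -45], [61, 9, -64]]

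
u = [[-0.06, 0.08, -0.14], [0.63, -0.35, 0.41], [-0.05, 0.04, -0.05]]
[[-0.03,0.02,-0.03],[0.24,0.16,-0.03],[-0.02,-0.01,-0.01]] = u@[[0.3,0.42,-0.39], [-0.3,-0.19,-0.42], [-0.12,-0.41,0.16]]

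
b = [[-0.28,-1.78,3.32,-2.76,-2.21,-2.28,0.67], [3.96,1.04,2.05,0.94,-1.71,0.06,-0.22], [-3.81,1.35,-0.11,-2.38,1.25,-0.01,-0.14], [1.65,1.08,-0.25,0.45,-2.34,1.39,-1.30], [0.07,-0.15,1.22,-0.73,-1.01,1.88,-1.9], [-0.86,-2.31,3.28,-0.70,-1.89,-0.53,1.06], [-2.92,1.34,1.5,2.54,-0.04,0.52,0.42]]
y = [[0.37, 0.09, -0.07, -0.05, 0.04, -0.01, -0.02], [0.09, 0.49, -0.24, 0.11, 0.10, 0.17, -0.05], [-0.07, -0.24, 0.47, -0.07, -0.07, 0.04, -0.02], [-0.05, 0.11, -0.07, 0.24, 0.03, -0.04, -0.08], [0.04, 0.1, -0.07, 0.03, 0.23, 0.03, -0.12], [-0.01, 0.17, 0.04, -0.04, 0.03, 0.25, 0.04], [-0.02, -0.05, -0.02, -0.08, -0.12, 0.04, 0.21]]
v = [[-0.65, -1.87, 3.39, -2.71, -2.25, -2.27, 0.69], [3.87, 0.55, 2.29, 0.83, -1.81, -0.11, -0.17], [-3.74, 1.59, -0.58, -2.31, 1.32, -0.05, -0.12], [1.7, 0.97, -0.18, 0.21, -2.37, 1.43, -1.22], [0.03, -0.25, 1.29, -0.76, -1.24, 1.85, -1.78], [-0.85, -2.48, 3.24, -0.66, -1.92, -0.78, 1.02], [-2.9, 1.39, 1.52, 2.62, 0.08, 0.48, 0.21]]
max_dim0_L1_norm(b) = 13.55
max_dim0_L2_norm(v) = 6.44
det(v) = 1413.26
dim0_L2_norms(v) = [6.44, 3.93, 5.62, 4.61, 4.57, 3.39, 2.5]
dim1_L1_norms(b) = [13.3, 9.98, 9.05, 8.46, 6.96, 10.63, 9.28]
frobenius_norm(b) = 12.09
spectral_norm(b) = 7.39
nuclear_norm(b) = 27.08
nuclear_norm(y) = 2.26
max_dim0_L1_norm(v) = 13.74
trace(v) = -2.28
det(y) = 0.00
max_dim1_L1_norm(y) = 1.25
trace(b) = -0.02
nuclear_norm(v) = 26.97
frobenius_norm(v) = 12.18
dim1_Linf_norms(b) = [3.32, 3.96, 3.81, 2.34, 1.9, 3.28, 2.92]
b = v + y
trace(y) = 2.26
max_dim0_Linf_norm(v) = 3.87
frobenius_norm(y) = 1.07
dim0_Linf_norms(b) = [3.96, 2.31, 3.32, 2.76, 2.34, 2.28, 1.9]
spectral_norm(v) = 7.76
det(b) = 1830.96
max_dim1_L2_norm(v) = 5.78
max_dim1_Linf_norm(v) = 3.87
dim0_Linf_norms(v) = [3.87, 2.48, 3.39, 2.71, 2.37, 2.27, 1.78]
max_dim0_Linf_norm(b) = 3.96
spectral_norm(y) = 0.83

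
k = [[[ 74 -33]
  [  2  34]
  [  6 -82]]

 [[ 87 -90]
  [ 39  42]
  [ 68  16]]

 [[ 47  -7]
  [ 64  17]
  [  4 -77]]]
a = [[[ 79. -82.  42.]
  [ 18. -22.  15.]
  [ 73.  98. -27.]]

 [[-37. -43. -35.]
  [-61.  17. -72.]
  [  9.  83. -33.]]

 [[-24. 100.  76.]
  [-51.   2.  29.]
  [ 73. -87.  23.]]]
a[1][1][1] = 17.0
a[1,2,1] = 83.0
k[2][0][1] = -7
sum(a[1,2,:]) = 59.0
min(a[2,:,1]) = -87.0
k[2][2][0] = 4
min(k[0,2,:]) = -82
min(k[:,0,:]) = -90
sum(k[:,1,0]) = 105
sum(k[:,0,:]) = 78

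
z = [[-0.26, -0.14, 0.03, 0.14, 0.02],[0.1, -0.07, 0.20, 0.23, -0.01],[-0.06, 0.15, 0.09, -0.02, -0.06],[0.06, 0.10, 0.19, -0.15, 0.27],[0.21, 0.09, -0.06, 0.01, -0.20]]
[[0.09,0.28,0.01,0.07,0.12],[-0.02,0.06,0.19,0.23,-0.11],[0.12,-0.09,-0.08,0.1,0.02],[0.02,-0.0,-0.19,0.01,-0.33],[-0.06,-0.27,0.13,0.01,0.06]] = z @ [[-0.51,-0.57,0.44,-0.05,-0.47], [-0.01,-0.61,-0.65,0.44,0.10], [0.61,0.05,0.16,0.46,-0.62], [-0.4,0.29,0.29,0.77,0.27], [-0.46,0.46,-0.52,-0.02,-0.56]]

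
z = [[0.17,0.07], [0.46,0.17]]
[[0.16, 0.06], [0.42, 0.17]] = z@[[0.8, 0.31], [0.31, 0.17]]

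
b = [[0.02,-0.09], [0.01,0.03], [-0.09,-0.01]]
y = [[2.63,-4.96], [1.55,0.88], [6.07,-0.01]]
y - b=[[2.61,-4.87], [1.54,0.85], [6.16,0.0]]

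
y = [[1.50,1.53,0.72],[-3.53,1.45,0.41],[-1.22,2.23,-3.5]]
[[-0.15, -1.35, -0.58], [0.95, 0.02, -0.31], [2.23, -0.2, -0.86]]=y @ [[-0.2, -0.25, -0.05], [0.28, -0.54, -0.35], [-0.39, -0.20, 0.04]]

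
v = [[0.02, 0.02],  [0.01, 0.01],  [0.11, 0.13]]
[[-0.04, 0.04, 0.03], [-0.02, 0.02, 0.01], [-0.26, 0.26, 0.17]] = v@[[-0.9, 1.20, 0.27], [-1.24, 0.98, 1.07]]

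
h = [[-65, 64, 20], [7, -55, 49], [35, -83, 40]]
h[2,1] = -83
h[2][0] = 35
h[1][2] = 49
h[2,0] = 35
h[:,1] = [64, -55, -83]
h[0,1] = 64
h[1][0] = 7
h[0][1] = 64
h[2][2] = 40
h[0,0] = -65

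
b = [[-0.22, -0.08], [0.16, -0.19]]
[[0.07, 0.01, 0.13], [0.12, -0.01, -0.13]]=b @ [[-0.07,-0.04,-0.65], [-0.68,0.02,0.14]]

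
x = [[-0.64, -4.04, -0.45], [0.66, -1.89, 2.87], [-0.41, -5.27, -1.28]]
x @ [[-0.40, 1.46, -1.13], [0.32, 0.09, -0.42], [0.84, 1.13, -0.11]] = [[-1.41,  -1.81,  2.47], [1.54,  4.04,  -0.27], [-2.60,  -2.52,  2.82]]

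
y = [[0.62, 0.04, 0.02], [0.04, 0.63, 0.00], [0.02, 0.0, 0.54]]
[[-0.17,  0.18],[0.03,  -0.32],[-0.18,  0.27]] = y@ [[-0.26, 0.31], [0.06, -0.52], [-0.32, 0.48]]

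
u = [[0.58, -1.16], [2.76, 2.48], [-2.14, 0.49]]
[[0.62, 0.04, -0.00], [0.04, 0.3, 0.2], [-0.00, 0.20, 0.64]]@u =[[0.47, -0.62], [0.42, 0.80], [-0.82, 0.81]]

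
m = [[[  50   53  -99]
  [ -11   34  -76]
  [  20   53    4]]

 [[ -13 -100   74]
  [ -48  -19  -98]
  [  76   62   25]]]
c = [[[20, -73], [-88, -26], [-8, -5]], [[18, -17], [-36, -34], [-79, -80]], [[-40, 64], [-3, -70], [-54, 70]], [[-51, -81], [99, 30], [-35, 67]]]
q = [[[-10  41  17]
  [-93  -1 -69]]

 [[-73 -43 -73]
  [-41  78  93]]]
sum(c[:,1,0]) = -28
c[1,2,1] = -80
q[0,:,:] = [[-10, 41, 17], [-93, -1, -69]]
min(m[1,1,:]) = -98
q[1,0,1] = -43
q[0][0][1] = 41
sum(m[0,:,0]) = 59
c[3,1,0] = 99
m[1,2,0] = 76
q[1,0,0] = -73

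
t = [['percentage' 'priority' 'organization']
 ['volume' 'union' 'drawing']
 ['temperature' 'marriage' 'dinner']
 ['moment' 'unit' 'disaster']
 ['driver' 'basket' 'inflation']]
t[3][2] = 'disaster'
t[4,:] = ['driver', 'basket', 'inflation']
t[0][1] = 'priority'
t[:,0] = ['percentage', 'volume', 'temperature', 'moment', 'driver']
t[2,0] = 'temperature'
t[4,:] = ['driver', 'basket', 'inflation']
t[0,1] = 'priority'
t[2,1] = 'marriage'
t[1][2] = 'drawing'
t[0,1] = 'priority'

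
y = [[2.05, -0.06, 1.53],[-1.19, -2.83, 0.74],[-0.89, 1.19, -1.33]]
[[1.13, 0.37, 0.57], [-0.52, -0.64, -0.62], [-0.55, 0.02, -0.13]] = y @ [[0.45, 0.03, 0.14],  [0.03, 0.27, 0.21],  [0.14, 0.21, 0.19]]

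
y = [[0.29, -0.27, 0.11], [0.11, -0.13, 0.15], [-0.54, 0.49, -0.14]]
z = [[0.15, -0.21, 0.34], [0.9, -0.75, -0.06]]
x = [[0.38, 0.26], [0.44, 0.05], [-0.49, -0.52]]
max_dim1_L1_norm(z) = 1.71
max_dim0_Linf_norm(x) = 0.52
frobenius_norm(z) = 1.25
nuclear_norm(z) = 1.55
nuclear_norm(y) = 0.99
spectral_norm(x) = 0.92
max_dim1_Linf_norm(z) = 0.9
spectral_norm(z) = 1.20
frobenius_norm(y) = 0.88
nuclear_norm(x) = 1.18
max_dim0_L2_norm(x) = 0.76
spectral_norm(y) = 0.87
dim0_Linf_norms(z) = [0.9, 0.75, 0.34]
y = x @ z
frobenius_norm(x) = 0.96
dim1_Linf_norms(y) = [0.29, 0.15, 0.54]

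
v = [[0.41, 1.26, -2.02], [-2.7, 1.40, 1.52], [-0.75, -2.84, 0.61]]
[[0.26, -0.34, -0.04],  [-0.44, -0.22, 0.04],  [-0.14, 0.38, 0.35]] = v @ [[0.1, 0.07, -0.11], [-0.00, -0.13, -0.11], [-0.11, 0.1, -0.07]]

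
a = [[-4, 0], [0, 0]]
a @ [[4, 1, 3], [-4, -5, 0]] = [[-16, -4, -12], [0, 0, 0]]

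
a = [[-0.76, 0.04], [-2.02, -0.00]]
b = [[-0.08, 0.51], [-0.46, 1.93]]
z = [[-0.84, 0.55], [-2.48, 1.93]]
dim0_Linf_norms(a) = [2.02, 0.04]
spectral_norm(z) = 3.30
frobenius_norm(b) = 2.05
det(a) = 0.08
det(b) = 0.08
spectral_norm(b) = 2.05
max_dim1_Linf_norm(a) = 2.02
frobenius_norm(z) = 3.30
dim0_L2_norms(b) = [0.47, 2.0]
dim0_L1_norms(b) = [0.54, 2.44]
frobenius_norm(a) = 2.16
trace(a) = -0.76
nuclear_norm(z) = 3.38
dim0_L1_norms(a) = [2.78, 0.04]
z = a + b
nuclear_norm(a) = 2.20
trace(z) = 1.09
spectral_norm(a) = 2.16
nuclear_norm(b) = 2.09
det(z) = -0.26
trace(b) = 1.85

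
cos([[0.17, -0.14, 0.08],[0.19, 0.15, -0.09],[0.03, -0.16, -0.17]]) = [[1.0, 0.03, -0.01], [-0.03, 0.99, -0.01], [0.02, 0.0, 0.98]]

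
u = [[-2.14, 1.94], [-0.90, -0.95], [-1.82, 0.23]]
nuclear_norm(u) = 4.89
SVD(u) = [[-0.86, 0.36], [-0.09, -0.81], [-0.51, -0.47]] @ diag([3.3054203157195836, 1.5796191111873294]) @ [[0.86, -0.51], [0.51, 0.86]]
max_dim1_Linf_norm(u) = 2.14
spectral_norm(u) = 3.31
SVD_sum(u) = [[-2.43, 1.45], [-0.24, 0.15], [-1.44, 0.86]] + [[0.29, 0.49],[-0.66, -1.1],[-0.38, -0.63]]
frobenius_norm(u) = 3.66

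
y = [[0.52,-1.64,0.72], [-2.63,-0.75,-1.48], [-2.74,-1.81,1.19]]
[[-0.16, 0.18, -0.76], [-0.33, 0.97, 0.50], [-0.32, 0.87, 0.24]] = y @ [[0.05, -0.22, -0.32], [0.14, -0.24, 0.38], [0.06, -0.14, 0.04]]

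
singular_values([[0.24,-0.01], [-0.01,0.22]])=[0.24, 0.22]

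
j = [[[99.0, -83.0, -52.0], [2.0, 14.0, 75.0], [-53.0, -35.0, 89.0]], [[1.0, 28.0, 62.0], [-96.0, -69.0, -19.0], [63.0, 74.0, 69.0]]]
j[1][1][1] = -69.0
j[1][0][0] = 1.0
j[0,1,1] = 14.0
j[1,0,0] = 1.0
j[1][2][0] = 63.0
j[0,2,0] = -53.0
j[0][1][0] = 2.0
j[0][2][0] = -53.0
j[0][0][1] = -83.0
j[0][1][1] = 14.0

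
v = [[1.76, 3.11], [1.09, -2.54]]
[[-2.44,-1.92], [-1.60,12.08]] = v @ [[-1.42, 4.16], [0.02, -2.97]]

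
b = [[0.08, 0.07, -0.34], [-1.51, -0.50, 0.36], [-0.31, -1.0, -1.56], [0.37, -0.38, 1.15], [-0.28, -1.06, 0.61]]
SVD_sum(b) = [[-0.07,-0.08,-0.25], [-0.06,-0.06,-0.2], [-0.48,-0.53,-1.66], [0.28,0.30,0.96], [0.05,0.05,0.16]] + [[0.16, 0.15, -0.09], [-0.98, -0.92, 0.58], [-0.15, -0.14, 0.09], [-0.30, -0.28, 0.18], [-0.73, -0.69, 0.43]] + [[-0.0, 0.00, -0.0], [-0.47, 0.49, -0.02], [0.32, -0.33, 0.01], [0.39, -0.4, 0.01], [0.41, -0.42, 0.02]]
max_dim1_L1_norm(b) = 2.87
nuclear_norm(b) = 5.19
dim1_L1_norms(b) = [0.49, 2.37, 2.87, 1.9, 1.95]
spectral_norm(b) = 2.12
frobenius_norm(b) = 3.08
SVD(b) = [[-0.13, -0.12, 0.0],[-0.10, 0.77, 0.59],[-0.85, 0.12, -0.4],[0.49, 0.23, -0.49],[0.08, 0.57, -0.51]] @ diag([2.1233682315691107, 1.9116907930649718, 1.1536661843330975]) @ [[0.27,  0.29,  0.92],[-0.67,  -0.63,  0.39],[-0.69,  0.72,  -0.03]]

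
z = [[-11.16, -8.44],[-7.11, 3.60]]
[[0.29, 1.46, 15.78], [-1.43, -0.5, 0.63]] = z @ [[0.11, -0.01, -0.62], [-0.18, -0.16, -1.05]]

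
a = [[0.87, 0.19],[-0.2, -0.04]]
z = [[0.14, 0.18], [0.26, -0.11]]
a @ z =[[0.17, 0.14], [-0.04, -0.03]]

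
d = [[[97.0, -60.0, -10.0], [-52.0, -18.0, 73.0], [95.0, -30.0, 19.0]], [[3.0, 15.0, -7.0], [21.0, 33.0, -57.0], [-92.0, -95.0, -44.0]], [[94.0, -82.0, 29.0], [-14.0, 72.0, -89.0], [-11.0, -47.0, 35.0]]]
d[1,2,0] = -92.0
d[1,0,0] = 3.0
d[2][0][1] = -82.0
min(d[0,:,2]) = -10.0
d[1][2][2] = -44.0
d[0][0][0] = 97.0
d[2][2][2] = 35.0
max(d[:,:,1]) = 72.0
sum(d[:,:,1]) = -212.0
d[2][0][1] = -82.0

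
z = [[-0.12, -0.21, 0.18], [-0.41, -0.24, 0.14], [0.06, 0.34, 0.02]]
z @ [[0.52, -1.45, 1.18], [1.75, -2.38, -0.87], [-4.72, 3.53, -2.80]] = [[-1.28, 1.31, -0.46], [-1.29, 1.66, -0.67], [0.53, -0.83, -0.28]]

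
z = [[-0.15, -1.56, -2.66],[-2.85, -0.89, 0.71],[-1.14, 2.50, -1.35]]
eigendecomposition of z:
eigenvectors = [[0.67+0.00j,-0.26-0.46j,(-0.26+0.46j)], [-0.56+0.00j,(0.23-0.54j),(0.23+0.54j)], [(-0.49+0j),-0.62+0.00j,(-0.62-0j)]]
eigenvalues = [(3.1+0j), (-2.75+1.34j), (-2.75-1.34j)]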